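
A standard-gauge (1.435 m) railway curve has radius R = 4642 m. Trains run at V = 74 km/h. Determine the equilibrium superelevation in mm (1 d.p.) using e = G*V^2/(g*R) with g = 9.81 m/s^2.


Convert speed: V = 74 / 3.6 = 20.5556 m/s
Apply formula: e = 1.435 * 20.5556^2 / (9.81 * 4642)
e = 1.435 * 422.5309 / 45538.02
e = 0.013315 m = 13.3 mm

13.3


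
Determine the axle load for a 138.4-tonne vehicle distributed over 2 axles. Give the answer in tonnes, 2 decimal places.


Load per axle = total weight / number of axles
Load = 138.4 / 2
Load = 69.20 tonnes

69.20


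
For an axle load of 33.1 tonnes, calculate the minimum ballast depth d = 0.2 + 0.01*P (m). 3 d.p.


d = 0.2 + 0.01 * 33.1
d = 0.2 + 0.331
d = 0.531 m

0.531


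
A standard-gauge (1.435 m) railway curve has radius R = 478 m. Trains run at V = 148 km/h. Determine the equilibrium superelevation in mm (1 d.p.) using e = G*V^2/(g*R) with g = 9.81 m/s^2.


Convert speed: V = 148 / 3.6 = 41.1111 m/s
Apply formula: e = 1.435 * 41.1111^2 / (9.81 * 478)
e = 1.435 * 1690.1235 / 4689.18
e = 0.517218 m = 517.2 mm

517.2


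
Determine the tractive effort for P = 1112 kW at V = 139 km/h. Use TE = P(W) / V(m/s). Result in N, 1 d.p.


Convert: P = 1112 kW = 1112000 W
V = 139 / 3.6 = 38.6111 m/s
TE = 1112000 / 38.6111
TE = 28800.0 N

28800.0


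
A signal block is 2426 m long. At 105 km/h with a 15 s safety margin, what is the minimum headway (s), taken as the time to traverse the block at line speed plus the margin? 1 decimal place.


V = 105 / 3.6 = 29.1667 m/s
Block traversal time = 2426 / 29.1667 = 83.1771 s
Headway = 83.1771 + 15
Headway = 98.2 s

98.2


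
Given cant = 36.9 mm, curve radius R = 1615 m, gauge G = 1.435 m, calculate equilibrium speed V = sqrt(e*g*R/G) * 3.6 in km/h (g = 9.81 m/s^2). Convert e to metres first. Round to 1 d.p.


Convert cant: e = 36.9 mm = 0.0369 m
V_ms = sqrt(0.0369 * 9.81 * 1615 / 1.435)
V_ms = sqrt(407.395286) = 20.184 m/s
V = 20.184 * 3.6 = 72.7 km/h

72.7


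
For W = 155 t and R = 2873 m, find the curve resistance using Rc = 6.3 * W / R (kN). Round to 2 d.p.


Rc = 6.3 * W / R
Rc = 6.3 * 155 / 2873
Rc = 976.5 / 2873
Rc = 0.34 kN

0.34


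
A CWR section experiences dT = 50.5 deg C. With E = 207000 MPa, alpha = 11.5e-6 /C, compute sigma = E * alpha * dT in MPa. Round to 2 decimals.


sigma = E * alpha * dT
sigma = 207000 * 11.5e-6 * 50.5
sigma = 2.3805 * 50.5
sigma = 120.22 MPa

120.22


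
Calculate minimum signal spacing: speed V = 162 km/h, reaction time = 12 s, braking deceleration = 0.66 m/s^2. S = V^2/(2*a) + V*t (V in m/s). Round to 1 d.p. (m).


V = 162 / 3.6 = 45.0 m/s
Braking distance = 45.0^2 / (2*0.66) = 1534.0909 m
Sighting distance = 45.0 * 12 = 540.0 m
S = 1534.0909 + 540.0 = 2074.1 m

2074.1


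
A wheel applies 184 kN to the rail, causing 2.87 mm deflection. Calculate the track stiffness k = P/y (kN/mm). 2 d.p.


Track stiffness k = P / y
k = 184 / 2.87
k = 64.11 kN/mm

64.11


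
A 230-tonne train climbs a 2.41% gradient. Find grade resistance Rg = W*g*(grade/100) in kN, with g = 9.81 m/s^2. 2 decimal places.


Rg = W * 9.81 * grade / 100
Rg = 230 * 9.81 * 2.41 / 100
Rg = 2256.3 * 0.0241
Rg = 54.38 kN

54.38


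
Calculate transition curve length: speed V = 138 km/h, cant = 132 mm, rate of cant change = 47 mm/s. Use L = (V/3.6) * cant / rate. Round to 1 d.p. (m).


Convert speed: V = 138 / 3.6 = 38.3333 m/s
L = 38.3333 * 132 / 47
L = 5060.0 / 47
L = 107.7 m

107.7


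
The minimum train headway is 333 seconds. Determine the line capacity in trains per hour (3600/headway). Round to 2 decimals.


Capacity = 3600 / headway
Capacity = 3600 / 333
Capacity = 10.81 trains/hour

10.81


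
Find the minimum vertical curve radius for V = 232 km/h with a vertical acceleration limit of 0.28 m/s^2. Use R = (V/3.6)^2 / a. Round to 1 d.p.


Convert speed: V = 232 / 3.6 = 64.4444 m/s
V^2 = 4153.0864 m^2/s^2
R_v = 4153.0864 / 0.28
R_v = 14832.5 m

14832.5


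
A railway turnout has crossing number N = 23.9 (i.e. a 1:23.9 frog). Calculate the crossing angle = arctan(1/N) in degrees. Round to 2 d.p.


1/N = 1/23.9 = 0.041841
angle = arctan(0.041841) = 0.041817 rad
angle = 0.041817 * 180/pi = 2.40 degrees

2.40


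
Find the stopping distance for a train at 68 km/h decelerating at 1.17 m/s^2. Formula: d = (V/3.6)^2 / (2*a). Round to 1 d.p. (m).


Convert speed: V = 68 / 3.6 = 18.8889 m/s
V^2 = 356.7901
d = 356.7901 / (2 * 1.17)
d = 356.7901 / 2.34
d = 152.5 m

152.5


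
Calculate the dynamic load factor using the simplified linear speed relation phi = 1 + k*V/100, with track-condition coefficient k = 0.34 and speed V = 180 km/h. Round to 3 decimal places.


phi = 1 + k * V / 100
phi = 1 + 0.34 * 180 / 100
phi = 1 + 0.612
phi = 1.612

1.612


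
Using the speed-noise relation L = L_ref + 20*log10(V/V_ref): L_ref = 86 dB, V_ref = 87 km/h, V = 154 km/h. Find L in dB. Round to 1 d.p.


V/V_ref = 154 / 87 = 1.770115
log10(1.770115) = 0.248001
20 * 0.248001 = 4.96
L = 86 + 4.96 = 91.0 dB

91.0


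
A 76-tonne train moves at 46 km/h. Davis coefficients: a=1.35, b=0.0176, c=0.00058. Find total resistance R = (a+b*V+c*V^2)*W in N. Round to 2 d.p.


b*V = 0.0176 * 46 = 0.8096
c*V^2 = 0.00058 * 2116 = 1.22728
R_per_t = 1.35 + 0.8096 + 1.22728 = 3.38688 N/t
R_total = 3.38688 * 76 = 257.40 N

257.40


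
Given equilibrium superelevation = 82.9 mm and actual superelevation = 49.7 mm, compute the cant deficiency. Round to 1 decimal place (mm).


Cant deficiency = equilibrium cant - actual cant
CD = 82.9 - 49.7
CD = 33.2 mm

33.2


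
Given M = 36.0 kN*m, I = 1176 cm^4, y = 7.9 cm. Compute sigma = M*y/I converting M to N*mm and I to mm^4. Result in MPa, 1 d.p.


Convert units:
M = 36.0 kN*m = 36000000 N*mm
y = 7.9 cm = 79 mm
I = 1176 cm^4 = 11760000 mm^4
sigma = 36000000 * 79 / 11760000
sigma = 241.8 MPa

241.8


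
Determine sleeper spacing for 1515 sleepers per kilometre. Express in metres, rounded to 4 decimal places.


Spacing = 1000 m / number of sleepers
Spacing = 1000 / 1515
Spacing = 0.6601 m

0.6601


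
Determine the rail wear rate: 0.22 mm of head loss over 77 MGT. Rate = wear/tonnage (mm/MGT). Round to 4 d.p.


Wear rate = total wear / cumulative tonnage
Rate = 0.22 / 77
Rate = 0.0029 mm/MGT

0.0029


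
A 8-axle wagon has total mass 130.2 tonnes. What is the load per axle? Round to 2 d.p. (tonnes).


Load per axle = total weight / number of axles
Load = 130.2 / 8
Load = 16.28 tonnes

16.28


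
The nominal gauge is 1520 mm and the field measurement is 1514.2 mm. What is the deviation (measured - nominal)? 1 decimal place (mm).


Deviation = measured - nominal
Deviation = 1514.2 - 1520
Deviation = -5.8 mm

-5.8


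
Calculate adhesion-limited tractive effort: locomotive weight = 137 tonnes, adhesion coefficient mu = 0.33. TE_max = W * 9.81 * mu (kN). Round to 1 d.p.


TE_max = W * g * mu
TE_max = 137 * 9.81 * 0.33
TE_max = 1343.97 * 0.33
TE_max = 443.5 kN

443.5


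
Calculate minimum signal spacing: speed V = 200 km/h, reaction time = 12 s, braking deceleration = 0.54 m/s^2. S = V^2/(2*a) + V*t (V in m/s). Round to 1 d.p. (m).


V = 200 / 3.6 = 55.5556 m/s
Braking distance = 55.5556^2 / (2*0.54) = 2857.7961 m
Sighting distance = 55.5556 * 12 = 666.6667 m
S = 2857.7961 + 666.6667 = 3524.5 m

3524.5


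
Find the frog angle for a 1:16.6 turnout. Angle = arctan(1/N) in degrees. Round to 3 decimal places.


1/N = 1/16.6 = 0.060241
angle = arctan(0.060241) = 0.060168 rad
angle = 0.060168 * 180/pi = 3.447 degrees

3.447


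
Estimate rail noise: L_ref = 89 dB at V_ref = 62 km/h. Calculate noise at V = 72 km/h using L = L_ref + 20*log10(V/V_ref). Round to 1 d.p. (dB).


V/V_ref = 72 / 62 = 1.16129
log10(1.16129) = 0.064941
20 * 0.064941 = 1.2988
L = 89 + 1.2988 = 90.3 dB

90.3


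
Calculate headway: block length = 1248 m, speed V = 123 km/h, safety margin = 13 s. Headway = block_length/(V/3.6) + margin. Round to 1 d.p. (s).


V = 123 / 3.6 = 34.1667 m/s
Block traversal time = 1248 / 34.1667 = 36.5268 s
Headway = 36.5268 + 13
Headway = 49.5 s

49.5


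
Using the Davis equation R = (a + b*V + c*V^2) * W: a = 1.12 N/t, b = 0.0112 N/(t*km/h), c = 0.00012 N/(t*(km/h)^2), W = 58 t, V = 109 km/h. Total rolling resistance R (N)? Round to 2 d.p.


b*V = 0.0112 * 109 = 1.2208
c*V^2 = 0.00012 * 11881 = 1.42572
R_per_t = 1.12 + 1.2208 + 1.42572 = 3.76652 N/t
R_total = 3.76652 * 58 = 218.46 N

218.46


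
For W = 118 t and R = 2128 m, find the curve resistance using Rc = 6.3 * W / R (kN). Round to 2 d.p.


Rc = 6.3 * W / R
Rc = 6.3 * 118 / 2128
Rc = 743.4 / 2128
Rc = 0.35 kN

0.35


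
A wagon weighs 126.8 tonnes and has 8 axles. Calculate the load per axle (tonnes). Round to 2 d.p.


Load per axle = total weight / number of axles
Load = 126.8 / 8
Load = 15.85 tonnes

15.85


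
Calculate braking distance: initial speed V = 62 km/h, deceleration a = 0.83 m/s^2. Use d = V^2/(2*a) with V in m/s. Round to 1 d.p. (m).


Convert speed: V = 62 / 3.6 = 17.2222 m/s
V^2 = 296.6049
d = 296.6049 / (2 * 0.83)
d = 296.6049 / 1.66
d = 178.7 m

178.7


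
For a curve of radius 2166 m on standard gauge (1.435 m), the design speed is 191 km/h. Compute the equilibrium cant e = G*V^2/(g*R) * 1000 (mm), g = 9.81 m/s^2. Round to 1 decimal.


Convert speed: V = 191 / 3.6 = 53.0556 m/s
Apply formula: e = 1.435 * 53.0556^2 / (9.81 * 2166)
e = 1.435 * 2814.892 / 21248.46
e = 0.190102 m = 190.1 mm

190.1


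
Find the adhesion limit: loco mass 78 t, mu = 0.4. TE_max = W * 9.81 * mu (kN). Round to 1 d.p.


TE_max = W * g * mu
TE_max = 78 * 9.81 * 0.4
TE_max = 765.18 * 0.4
TE_max = 306.1 kN

306.1


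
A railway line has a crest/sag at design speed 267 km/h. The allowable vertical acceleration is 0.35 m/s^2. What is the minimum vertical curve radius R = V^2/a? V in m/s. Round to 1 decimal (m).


Convert speed: V = 267 / 3.6 = 74.1667 m/s
V^2 = 5500.6944 m^2/s^2
R_v = 5500.6944 / 0.35
R_v = 15716.3 m

15716.3


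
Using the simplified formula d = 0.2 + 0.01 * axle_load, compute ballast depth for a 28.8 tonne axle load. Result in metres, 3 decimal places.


d = 0.2 + 0.01 * 28.8
d = 0.2 + 0.288
d = 0.488 m

0.488


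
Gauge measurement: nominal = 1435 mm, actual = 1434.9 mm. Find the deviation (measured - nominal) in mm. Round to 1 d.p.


Deviation = measured - nominal
Deviation = 1434.9 - 1435
Deviation = -0.1 mm

-0.1


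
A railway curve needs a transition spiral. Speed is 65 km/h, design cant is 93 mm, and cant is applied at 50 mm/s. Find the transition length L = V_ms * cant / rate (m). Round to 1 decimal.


Convert speed: V = 65 / 3.6 = 18.0556 m/s
L = 18.0556 * 93 / 50
L = 1679.1667 / 50
L = 33.6 m

33.6


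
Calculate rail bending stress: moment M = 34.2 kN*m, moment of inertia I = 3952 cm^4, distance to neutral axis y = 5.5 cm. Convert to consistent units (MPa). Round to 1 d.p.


Convert units:
M = 34.2 kN*m = 34200000 N*mm
y = 5.5 cm = 55 mm
I = 3952 cm^4 = 39520000 mm^4
sigma = 34200000 * 55 / 39520000
sigma = 47.6 MPa

47.6


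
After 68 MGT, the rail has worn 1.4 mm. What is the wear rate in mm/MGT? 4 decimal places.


Wear rate = total wear / cumulative tonnage
Rate = 1.4 / 68
Rate = 0.0206 mm/MGT

0.0206


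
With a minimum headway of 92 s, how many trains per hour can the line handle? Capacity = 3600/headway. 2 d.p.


Capacity = 3600 / headway
Capacity = 3600 / 92
Capacity = 39.13 trains/hour

39.13


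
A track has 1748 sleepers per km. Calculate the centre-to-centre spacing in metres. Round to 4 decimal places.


Spacing = 1000 m / number of sleepers
Spacing = 1000 / 1748
Spacing = 0.5721 m

0.5721


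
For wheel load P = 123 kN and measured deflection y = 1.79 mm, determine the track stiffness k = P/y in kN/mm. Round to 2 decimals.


Track stiffness k = P / y
k = 123 / 1.79
k = 68.72 kN/mm

68.72


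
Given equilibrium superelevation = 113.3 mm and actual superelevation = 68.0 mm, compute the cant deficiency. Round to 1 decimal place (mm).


Cant deficiency = equilibrium cant - actual cant
CD = 113.3 - 68.0
CD = 45.3 mm

45.3


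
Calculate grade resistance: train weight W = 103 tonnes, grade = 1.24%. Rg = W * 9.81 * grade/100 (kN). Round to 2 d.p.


Rg = W * 9.81 * grade / 100
Rg = 103 * 9.81 * 1.24 / 100
Rg = 1010.43 * 0.0124
Rg = 12.53 kN

12.53


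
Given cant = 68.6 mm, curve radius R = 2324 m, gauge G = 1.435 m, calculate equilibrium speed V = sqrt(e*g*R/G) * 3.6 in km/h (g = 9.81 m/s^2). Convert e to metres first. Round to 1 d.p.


Convert cant: e = 68.6 mm = 0.0686 m
V_ms = sqrt(0.0686 * 9.81 * 2324 / 1.435)
V_ms = sqrt(1089.876644) = 33.0133 m/s
V = 33.0133 * 3.6 = 118.8 km/h

118.8


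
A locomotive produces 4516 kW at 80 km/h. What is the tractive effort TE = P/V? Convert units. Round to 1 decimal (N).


Convert: P = 4516 kW = 4516000 W
V = 80 / 3.6 = 22.2222 m/s
TE = 4516000 / 22.2222
TE = 203220.0 N

203220.0


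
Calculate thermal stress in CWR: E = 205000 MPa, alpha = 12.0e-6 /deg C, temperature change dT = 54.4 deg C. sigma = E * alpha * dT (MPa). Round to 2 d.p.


sigma = E * alpha * dT
sigma = 205000 * 12.0e-6 * 54.4
sigma = 2.46 * 54.4
sigma = 133.82 MPa

133.82


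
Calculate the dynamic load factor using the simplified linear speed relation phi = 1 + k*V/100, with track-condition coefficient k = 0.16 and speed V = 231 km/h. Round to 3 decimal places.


phi = 1 + k * V / 100
phi = 1 + 0.16 * 231 / 100
phi = 1 + 0.3696
phi = 1.370

1.370


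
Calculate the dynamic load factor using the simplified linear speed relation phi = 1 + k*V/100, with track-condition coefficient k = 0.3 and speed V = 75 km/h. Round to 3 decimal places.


phi = 1 + k * V / 100
phi = 1 + 0.3 * 75 / 100
phi = 1 + 0.225
phi = 1.225

1.225


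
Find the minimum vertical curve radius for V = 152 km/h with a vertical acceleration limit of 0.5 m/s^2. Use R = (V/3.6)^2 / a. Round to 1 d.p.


Convert speed: V = 152 / 3.6 = 42.2222 m/s
V^2 = 1782.716 m^2/s^2
R_v = 1782.716 / 0.5
R_v = 3565.4 m

3565.4


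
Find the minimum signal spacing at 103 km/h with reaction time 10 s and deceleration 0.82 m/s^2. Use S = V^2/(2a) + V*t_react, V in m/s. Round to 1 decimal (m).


V = 103 / 3.6 = 28.6111 m/s
Braking distance = 28.6111^2 / (2*0.82) = 499.1437 m
Sighting distance = 28.6111 * 10 = 286.1111 m
S = 499.1437 + 286.1111 = 785.3 m

785.3


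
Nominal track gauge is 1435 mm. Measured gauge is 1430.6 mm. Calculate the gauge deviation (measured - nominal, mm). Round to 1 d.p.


Deviation = measured - nominal
Deviation = 1430.6 - 1435
Deviation = -4.4 mm

-4.4


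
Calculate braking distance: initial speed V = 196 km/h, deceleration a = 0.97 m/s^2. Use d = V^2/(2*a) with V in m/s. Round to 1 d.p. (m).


Convert speed: V = 196 / 3.6 = 54.4444 m/s
V^2 = 2964.1975
d = 2964.1975 / (2 * 0.97)
d = 2964.1975 / 1.94
d = 1527.9 m

1527.9


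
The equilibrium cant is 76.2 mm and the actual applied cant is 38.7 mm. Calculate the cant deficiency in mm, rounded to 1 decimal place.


Cant deficiency = equilibrium cant - actual cant
CD = 76.2 - 38.7
CD = 37.5 mm

37.5


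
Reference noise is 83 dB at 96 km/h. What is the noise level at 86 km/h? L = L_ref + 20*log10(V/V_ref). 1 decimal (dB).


V/V_ref = 86 / 96 = 0.895833
log10(0.895833) = -0.047773
20 * -0.047773 = -0.9555
L = 83 + -0.9555 = 82.0 dB

82.0


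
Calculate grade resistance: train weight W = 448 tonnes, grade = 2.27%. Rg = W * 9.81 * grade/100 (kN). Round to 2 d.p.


Rg = W * 9.81 * grade / 100
Rg = 448 * 9.81 * 2.27 / 100
Rg = 4394.88 * 0.0227
Rg = 99.76 kN

99.76


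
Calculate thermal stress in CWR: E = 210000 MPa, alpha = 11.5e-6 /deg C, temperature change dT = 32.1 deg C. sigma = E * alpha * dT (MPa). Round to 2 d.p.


sigma = E * alpha * dT
sigma = 210000 * 11.5e-6 * 32.1
sigma = 2.415 * 32.1
sigma = 77.52 MPa

77.52


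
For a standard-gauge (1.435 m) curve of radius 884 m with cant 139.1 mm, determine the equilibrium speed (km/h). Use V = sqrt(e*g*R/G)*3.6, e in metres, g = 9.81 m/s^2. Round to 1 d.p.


Convert cant: e = 139.1 mm = 0.1391 m
V_ms = sqrt(0.1391 * 9.81 * 884 / 1.435)
V_ms = sqrt(840.613773) = 28.9933 m/s
V = 28.9933 * 3.6 = 104.4 km/h

104.4


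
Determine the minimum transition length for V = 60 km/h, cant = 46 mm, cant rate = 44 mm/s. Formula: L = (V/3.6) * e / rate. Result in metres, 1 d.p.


Convert speed: V = 60 / 3.6 = 16.6667 m/s
L = 16.6667 * 46 / 44
L = 766.6667 / 44
L = 17.4 m

17.4


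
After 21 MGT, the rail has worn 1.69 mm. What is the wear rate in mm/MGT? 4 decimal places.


Wear rate = total wear / cumulative tonnage
Rate = 1.69 / 21
Rate = 0.0805 mm/MGT

0.0805


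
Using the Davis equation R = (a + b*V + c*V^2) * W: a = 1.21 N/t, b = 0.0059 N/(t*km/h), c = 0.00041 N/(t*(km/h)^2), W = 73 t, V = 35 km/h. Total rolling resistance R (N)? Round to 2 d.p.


b*V = 0.0059 * 35 = 0.2065
c*V^2 = 0.00041 * 1225 = 0.50225
R_per_t = 1.21 + 0.2065 + 0.50225 = 1.91875 N/t
R_total = 1.91875 * 73 = 140.07 N

140.07


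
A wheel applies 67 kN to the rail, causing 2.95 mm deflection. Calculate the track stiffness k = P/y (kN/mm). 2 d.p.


Track stiffness k = P / y
k = 67 / 2.95
k = 22.71 kN/mm

22.71


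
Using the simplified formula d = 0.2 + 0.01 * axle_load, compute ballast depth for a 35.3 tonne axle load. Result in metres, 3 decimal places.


d = 0.2 + 0.01 * 35.3
d = 0.2 + 0.353
d = 0.553 m

0.553


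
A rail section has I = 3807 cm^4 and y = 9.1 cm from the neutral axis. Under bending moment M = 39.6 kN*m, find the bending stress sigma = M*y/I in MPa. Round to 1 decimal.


Convert units:
M = 39.6 kN*m = 39600000 N*mm
y = 9.1 cm = 91 mm
I = 3807 cm^4 = 38070000 mm^4
sigma = 39600000 * 91 / 38070000
sigma = 94.7 MPa

94.7


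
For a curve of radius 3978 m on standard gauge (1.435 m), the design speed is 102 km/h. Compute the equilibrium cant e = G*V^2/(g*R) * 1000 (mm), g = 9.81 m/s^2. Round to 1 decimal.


Convert speed: V = 102 / 3.6 = 28.3333 m/s
Apply formula: e = 1.435 * 28.3333^2 / (9.81 * 3978)
e = 1.435 * 802.7778 / 39024.18
e = 0.02952 m = 29.5 mm

29.5


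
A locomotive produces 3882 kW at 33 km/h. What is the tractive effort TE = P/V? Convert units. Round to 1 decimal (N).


Convert: P = 3882 kW = 3882000 W
V = 33 / 3.6 = 9.1667 m/s
TE = 3882000 / 9.1667
TE = 423490.9 N

423490.9


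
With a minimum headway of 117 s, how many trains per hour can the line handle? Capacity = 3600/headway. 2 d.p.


Capacity = 3600 / headway
Capacity = 3600 / 117
Capacity = 30.77 trains/hour

30.77


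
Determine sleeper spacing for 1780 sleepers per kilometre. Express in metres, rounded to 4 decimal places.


Spacing = 1000 m / number of sleepers
Spacing = 1000 / 1780
Spacing = 0.5618 m

0.5618


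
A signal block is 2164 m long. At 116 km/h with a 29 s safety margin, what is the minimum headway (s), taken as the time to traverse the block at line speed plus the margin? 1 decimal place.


V = 116 / 3.6 = 32.2222 m/s
Block traversal time = 2164 / 32.2222 = 67.1586 s
Headway = 67.1586 + 29
Headway = 96.2 s

96.2


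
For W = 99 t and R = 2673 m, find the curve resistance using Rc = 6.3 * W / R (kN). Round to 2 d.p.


Rc = 6.3 * W / R
Rc = 6.3 * 99 / 2673
Rc = 623.7 / 2673
Rc = 0.23 kN

0.23


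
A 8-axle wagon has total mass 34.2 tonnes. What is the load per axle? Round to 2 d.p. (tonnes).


Load per axle = total weight / number of axles
Load = 34.2 / 8
Load = 4.28 tonnes

4.28


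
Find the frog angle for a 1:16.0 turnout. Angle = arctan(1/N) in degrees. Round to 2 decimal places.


1/N = 1/16.0 = 0.0625
angle = arctan(0.0625) = 0.062419 rad
angle = 0.062419 * 180/pi = 3.58 degrees

3.58


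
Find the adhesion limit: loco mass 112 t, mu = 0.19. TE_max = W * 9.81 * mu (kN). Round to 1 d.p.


TE_max = W * g * mu
TE_max = 112 * 9.81 * 0.19
TE_max = 1098.72 * 0.19
TE_max = 208.8 kN

208.8


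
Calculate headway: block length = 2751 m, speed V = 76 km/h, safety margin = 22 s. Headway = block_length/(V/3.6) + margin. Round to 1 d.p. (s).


V = 76 / 3.6 = 21.1111 m/s
Block traversal time = 2751 / 21.1111 = 130.3105 s
Headway = 130.3105 + 22
Headway = 152.3 s

152.3


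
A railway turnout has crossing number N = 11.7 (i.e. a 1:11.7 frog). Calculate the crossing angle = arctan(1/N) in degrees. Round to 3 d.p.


1/N = 1/11.7 = 0.08547
angle = arctan(0.08547) = 0.085263 rad
angle = 0.085263 * 180/pi = 4.885 degrees

4.885


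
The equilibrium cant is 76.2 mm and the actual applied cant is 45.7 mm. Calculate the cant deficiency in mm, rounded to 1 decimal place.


Cant deficiency = equilibrium cant - actual cant
CD = 76.2 - 45.7
CD = 30.5 mm

30.5


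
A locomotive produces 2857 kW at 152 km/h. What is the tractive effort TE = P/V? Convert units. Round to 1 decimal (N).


Convert: P = 2857 kW = 2857000 W
V = 152 / 3.6 = 42.2222 m/s
TE = 2857000 / 42.2222
TE = 67665.8 N

67665.8


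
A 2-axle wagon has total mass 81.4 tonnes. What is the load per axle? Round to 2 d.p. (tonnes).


Load per axle = total weight / number of axles
Load = 81.4 / 2
Load = 40.70 tonnes

40.70


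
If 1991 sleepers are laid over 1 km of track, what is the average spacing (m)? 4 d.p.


Spacing = 1000 m / number of sleepers
Spacing = 1000 / 1991
Spacing = 0.5023 m

0.5023


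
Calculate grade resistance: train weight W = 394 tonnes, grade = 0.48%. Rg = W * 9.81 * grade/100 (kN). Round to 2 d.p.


Rg = W * 9.81 * grade / 100
Rg = 394 * 9.81 * 0.48 / 100
Rg = 3865.14 * 0.0048
Rg = 18.55 kN

18.55


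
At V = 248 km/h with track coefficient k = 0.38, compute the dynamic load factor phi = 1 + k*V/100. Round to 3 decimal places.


phi = 1 + k * V / 100
phi = 1 + 0.38 * 248 / 100
phi = 1 + 0.9424
phi = 1.942

1.942


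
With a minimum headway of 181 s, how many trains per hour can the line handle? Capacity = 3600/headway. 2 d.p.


Capacity = 3600 / headway
Capacity = 3600 / 181
Capacity = 19.89 trains/hour

19.89


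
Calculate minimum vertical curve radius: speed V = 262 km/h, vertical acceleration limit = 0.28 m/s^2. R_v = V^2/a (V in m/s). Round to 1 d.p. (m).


Convert speed: V = 262 / 3.6 = 72.7778 m/s
V^2 = 5296.6049 m^2/s^2
R_v = 5296.6049 / 0.28
R_v = 18916.4 m

18916.4


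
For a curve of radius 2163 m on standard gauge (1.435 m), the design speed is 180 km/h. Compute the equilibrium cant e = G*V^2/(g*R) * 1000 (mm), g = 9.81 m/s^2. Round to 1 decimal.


Convert speed: V = 180 / 3.6 = 50.0 m/s
Apply formula: e = 1.435 * 50.0^2 / (9.81 * 2163)
e = 1.435 * 2500.0 / 21219.03
e = 0.16907 m = 169.1 mm

169.1


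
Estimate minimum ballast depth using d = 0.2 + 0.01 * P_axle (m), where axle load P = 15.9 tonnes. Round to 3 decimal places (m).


d = 0.2 + 0.01 * 15.9
d = 0.2 + 0.159
d = 0.359 m

0.359


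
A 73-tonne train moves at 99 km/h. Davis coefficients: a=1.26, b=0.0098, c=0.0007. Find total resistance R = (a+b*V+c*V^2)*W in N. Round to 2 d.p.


b*V = 0.0098 * 99 = 0.9702
c*V^2 = 0.0007 * 9801 = 6.8607
R_per_t = 1.26 + 0.9702 + 6.8607 = 9.0909 N/t
R_total = 9.0909 * 73 = 663.64 N

663.64


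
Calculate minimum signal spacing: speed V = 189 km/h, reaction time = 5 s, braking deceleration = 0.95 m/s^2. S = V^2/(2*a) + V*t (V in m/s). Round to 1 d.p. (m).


V = 189 / 3.6 = 52.5 m/s
Braking distance = 52.5^2 / (2*0.95) = 1450.6579 m
Sighting distance = 52.5 * 5 = 262.5 m
S = 1450.6579 + 262.5 = 1713.2 m

1713.2


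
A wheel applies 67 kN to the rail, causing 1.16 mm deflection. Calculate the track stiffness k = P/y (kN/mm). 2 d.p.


Track stiffness k = P / y
k = 67 / 1.16
k = 57.76 kN/mm

57.76


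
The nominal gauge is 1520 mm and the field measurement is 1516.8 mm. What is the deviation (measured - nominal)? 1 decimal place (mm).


Deviation = measured - nominal
Deviation = 1516.8 - 1520
Deviation = -3.2 mm

-3.2


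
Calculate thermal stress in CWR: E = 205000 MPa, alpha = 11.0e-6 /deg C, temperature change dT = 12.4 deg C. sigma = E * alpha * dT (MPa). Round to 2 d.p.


sigma = E * alpha * dT
sigma = 205000 * 11.0e-6 * 12.4
sigma = 2.255 * 12.4
sigma = 27.96 MPa

27.96


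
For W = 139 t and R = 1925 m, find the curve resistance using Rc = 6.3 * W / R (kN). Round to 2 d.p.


Rc = 6.3 * W / R
Rc = 6.3 * 139 / 1925
Rc = 875.7 / 1925
Rc = 0.45 kN

0.45


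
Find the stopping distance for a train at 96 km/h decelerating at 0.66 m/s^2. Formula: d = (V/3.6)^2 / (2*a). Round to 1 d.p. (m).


Convert speed: V = 96 / 3.6 = 26.6667 m/s
V^2 = 711.1111
d = 711.1111 / (2 * 0.66)
d = 711.1111 / 1.32
d = 538.7 m

538.7


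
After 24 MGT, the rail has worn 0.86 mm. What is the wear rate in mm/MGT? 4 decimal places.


Wear rate = total wear / cumulative tonnage
Rate = 0.86 / 24
Rate = 0.0358 mm/MGT

0.0358


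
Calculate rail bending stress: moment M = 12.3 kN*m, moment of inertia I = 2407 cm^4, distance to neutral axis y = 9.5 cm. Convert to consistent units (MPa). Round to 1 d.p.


Convert units:
M = 12.3 kN*m = 12300000 N*mm
y = 9.5 cm = 95 mm
I = 2407 cm^4 = 24070000 mm^4
sigma = 12300000 * 95 / 24070000
sigma = 48.5 MPa

48.5


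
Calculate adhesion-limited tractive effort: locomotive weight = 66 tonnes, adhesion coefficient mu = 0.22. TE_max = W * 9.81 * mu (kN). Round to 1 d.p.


TE_max = W * g * mu
TE_max = 66 * 9.81 * 0.22
TE_max = 647.46 * 0.22
TE_max = 142.4 kN

142.4


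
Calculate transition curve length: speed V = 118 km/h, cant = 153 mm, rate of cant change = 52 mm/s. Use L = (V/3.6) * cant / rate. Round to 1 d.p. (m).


Convert speed: V = 118 / 3.6 = 32.7778 m/s
L = 32.7778 * 153 / 52
L = 5015.0 / 52
L = 96.4 m

96.4


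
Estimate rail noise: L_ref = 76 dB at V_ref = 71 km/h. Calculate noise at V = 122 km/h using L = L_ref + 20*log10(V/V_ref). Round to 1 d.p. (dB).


V/V_ref = 122 / 71 = 1.71831
log10(1.71831) = 0.235101
20 * 0.235101 = 4.702
L = 76 + 4.702 = 80.7 dB

80.7


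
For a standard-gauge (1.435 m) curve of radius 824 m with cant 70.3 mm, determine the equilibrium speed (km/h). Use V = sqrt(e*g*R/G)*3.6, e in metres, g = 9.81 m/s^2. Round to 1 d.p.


Convert cant: e = 70.3 mm = 0.0703 m
V_ms = sqrt(0.0703 * 9.81 * 824 / 1.435)
V_ms = sqrt(396.004064) = 19.8999 m/s
V = 19.8999 * 3.6 = 71.6 km/h

71.6


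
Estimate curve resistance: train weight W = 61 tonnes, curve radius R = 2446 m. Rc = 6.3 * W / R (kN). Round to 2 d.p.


Rc = 6.3 * W / R
Rc = 6.3 * 61 / 2446
Rc = 384.3 / 2446
Rc = 0.16 kN

0.16


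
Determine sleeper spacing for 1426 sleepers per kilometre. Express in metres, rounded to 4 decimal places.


Spacing = 1000 m / number of sleepers
Spacing = 1000 / 1426
Spacing = 0.7013 m

0.7013


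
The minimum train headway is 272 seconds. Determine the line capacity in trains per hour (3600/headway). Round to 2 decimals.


Capacity = 3600 / headway
Capacity = 3600 / 272
Capacity = 13.24 trains/hour

13.24


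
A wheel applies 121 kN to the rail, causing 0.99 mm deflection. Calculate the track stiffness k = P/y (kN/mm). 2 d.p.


Track stiffness k = P / y
k = 121 / 0.99
k = 122.22 kN/mm

122.22


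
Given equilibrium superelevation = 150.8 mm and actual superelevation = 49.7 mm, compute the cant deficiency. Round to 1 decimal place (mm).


Cant deficiency = equilibrium cant - actual cant
CD = 150.8 - 49.7
CD = 101.1 mm

101.1


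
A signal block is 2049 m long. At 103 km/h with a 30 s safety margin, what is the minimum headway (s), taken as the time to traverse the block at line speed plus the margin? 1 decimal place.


V = 103 / 3.6 = 28.6111 m/s
Block traversal time = 2049 / 28.6111 = 71.6155 s
Headway = 71.6155 + 30
Headway = 101.6 s

101.6


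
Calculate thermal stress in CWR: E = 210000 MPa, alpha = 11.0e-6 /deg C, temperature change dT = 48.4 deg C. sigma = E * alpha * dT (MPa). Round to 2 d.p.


sigma = E * alpha * dT
sigma = 210000 * 11.0e-6 * 48.4
sigma = 2.31 * 48.4
sigma = 111.80 MPa

111.80


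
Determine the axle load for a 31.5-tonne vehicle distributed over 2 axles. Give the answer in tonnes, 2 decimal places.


Load per axle = total weight / number of axles
Load = 31.5 / 2
Load = 15.75 tonnes

15.75


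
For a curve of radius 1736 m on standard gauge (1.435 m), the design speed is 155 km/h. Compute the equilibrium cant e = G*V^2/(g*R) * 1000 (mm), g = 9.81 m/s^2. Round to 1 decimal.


Convert speed: V = 155 / 3.6 = 43.0556 m/s
Apply formula: e = 1.435 * 43.0556^2 / (9.81 * 1736)
e = 1.435 * 1853.7809 / 17030.16
e = 0.156204 m = 156.2 mm

156.2


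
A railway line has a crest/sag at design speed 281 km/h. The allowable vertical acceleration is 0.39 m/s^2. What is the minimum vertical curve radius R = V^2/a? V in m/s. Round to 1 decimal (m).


Convert speed: V = 281 / 3.6 = 78.0556 m/s
V^2 = 6092.6698 m^2/s^2
R_v = 6092.6698 / 0.39
R_v = 15622.2 m

15622.2


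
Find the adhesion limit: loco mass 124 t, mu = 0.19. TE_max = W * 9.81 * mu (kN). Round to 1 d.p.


TE_max = W * g * mu
TE_max = 124 * 9.81 * 0.19
TE_max = 1216.44 * 0.19
TE_max = 231.1 kN

231.1


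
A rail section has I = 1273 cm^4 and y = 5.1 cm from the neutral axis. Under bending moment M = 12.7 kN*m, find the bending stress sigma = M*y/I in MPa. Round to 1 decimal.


Convert units:
M = 12.7 kN*m = 12700000 N*mm
y = 5.1 cm = 51 mm
I = 1273 cm^4 = 12730000 mm^4
sigma = 12700000 * 51 / 12730000
sigma = 50.9 MPa

50.9


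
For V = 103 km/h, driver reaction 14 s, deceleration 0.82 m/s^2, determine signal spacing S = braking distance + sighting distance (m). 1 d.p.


V = 103 / 3.6 = 28.6111 m/s
Braking distance = 28.6111^2 / (2*0.82) = 499.1437 m
Sighting distance = 28.6111 * 14 = 400.5556 m
S = 499.1437 + 400.5556 = 899.7 m

899.7


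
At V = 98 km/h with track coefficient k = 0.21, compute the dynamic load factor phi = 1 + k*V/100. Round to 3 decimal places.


phi = 1 + k * V / 100
phi = 1 + 0.21 * 98 / 100
phi = 1 + 0.2058
phi = 1.206

1.206


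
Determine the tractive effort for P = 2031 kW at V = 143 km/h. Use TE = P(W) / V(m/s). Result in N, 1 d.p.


Convert: P = 2031 kW = 2031000 W
V = 143 / 3.6 = 39.7222 m/s
TE = 2031000 / 39.7222
TE = 51130.1 N

51130.1


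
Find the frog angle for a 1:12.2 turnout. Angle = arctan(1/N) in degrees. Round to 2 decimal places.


1/N = 1/12.2 = 0.081967
angle = arctan(0.081967) = 0.081784 rad
angle = 0.081784 * 180/pi = 4.69 degrees

4.69


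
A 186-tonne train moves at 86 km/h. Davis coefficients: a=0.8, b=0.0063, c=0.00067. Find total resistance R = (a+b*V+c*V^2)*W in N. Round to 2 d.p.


b*V = 0.0063 * 86 = 0.5418
c*V^2 = 0.00067 * 7396 = 4.95532
R_per_t = 0.8 + 0.5418 + 4.95532 = 6.29712 N/t
R_total = 6.29712 * 186 = 1171.26 N

1171.26


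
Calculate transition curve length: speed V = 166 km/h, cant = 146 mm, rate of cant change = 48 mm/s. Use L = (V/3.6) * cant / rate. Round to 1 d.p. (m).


Convert speed: V = 166 / 3.6 = 46.1111 m/s
L = 46.1111 * 146 / 48
L = 6732.2222 / 48
L = 140.3 m

140.3


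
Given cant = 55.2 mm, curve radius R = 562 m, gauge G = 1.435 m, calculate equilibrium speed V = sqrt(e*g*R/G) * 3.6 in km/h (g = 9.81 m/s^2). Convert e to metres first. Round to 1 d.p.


Convert cant: e = 55.2 mm = 0.0552 m
V_ms = sqrt(0.0552 * 9.81 * 562 / 1.435)
V_ms = sqrt(212.076477) = 14.5628 m/s
V = 14.5628 * 3.6 = 52.4 km/h

52.4


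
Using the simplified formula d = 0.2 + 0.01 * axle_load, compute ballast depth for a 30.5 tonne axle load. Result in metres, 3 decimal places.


d = 0.2 + 0.01 * 30.5
d = 0.2 + 0.305
d = 0.505 m

0.505


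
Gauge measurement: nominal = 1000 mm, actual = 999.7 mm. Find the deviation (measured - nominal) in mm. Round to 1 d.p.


Deviation = measured - nominal
Deviation = 999.7 - 1000
Deviation = -0.3 mm

-0.3


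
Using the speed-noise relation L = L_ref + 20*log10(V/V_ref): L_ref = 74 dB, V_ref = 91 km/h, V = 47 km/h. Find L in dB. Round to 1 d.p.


V/V_ref = 47 / 91 = 0.516484
log10(0.516484) = -0.286944
20 * -0.286944 = -5.7389
L = 74 + -5.7389 = 68.3 dB

68.3


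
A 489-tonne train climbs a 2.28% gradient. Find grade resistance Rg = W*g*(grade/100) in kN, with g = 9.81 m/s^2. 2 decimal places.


Rg = W * 9.81 * grade / 100
Rg = 489 * 9.81 * 2.28 / 100
Rg = 4797.09 * 0.0228
Rg = 109.37 kN

109.37


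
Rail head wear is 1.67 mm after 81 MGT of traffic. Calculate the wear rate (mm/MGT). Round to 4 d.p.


Wear rate = total wear / cumulative tonnage
Rate = 1.67 / 81
Rate = 0.0206 mm/MGT

0.0206


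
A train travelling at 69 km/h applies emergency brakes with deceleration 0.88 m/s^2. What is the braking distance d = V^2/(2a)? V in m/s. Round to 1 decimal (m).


Convert speed: V = 69 / 3.6 = 19.1667 m/s
V^2 = 367.3611
d = 367.3611 / (2 * 0.88)
d = 367.3611 / 1.76
d = 208.7 m

208.7


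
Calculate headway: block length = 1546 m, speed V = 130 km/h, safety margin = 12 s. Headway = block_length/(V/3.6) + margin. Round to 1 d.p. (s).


V = 130 / 3.6 = 36.1111 m/s
Block traversal time = 1546 / 36.1111 = 42.8123 s
Headway = 42.8123 + 12
Headway = 54.8 s

54.8


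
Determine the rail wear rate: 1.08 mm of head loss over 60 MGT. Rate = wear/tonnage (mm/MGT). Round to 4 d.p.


Wear rate = total wear / cumulative tonnage
Rate = 1.08 / 60
Rate = 0.0180 mm/MGT

0.0180


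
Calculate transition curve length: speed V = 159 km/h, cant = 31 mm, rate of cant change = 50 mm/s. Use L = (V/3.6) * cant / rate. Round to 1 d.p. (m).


Convert speed: V = 159 / 3.6 = 44.1667 m/s
L = 44.1667 * 31 / 50
L = 1369.1667 / 50
L = 27.4 m

27.4


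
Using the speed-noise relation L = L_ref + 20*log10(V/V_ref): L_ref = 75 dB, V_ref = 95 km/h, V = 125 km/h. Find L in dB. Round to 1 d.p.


V/V_ref = 125 / 95 = 1.315789
log10(1.315789) = 0.119186
20 * 0.119186 = 2.3837
L = 75 + 2.3837 = 77.4 dB

77.4


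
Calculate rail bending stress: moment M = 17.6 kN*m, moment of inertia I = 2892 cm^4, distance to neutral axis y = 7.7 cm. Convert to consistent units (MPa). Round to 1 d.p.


Convert units:
M = 17.6 kN*m = 17600000 N*mm
y = 7.7 cm = 77 mm
I = 2892 cm^4 = 28920000 mm^4
sigma = 17600000 * 77 / 28920000
sigma = 46.9 MPa

46.9


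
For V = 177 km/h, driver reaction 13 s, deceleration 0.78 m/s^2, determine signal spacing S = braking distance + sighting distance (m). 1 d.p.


V = 177 / 3.6 = 49.1667 m/s
Braking distance = 49.1667^2 / (2*0.78) = 1549.5905 m
Sighting distance = 49.1667 * 13 = 639.1667 m
S = 1549.5905 + 639.1667 = 2188.8 m

2188.8


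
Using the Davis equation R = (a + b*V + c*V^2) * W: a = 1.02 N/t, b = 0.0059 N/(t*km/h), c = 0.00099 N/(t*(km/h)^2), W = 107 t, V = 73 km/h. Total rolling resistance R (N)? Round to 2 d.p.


b*V = 0.0059 * 73 = 0.4307
c*V^2 = 0.00099 * 5329 = 5.27571
R_per_t = 1.02 + 0.4307 + 5.27571 = 6.72641 N/t
R_total = 6.72641 * 107 = 719.73 N

719.73


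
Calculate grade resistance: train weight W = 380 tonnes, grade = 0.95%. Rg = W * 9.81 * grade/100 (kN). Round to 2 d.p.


Rg = W * 9.81 * grade / 100
Rg = 380 * 9.81 * 0.95 / 100
Rg = 3727.8 * 0.0095
Rg = 35.41 kN

35.41


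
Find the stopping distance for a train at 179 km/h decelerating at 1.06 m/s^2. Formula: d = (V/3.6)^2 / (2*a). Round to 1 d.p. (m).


Convert speed: V = 179 / 3.6 = 49.7222 m/s
V^2 = 2472.2994
d = 2472.2994 / (2 * 1.06)
d = 2472.2994 / 2.12
d = 1166.2 m

1166.2


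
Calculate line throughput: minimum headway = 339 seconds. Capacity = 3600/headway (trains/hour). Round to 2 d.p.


Capacity = 3600 / headway
Capacity = 3600 / 339
Capacity = 10.62 trains/hour

10.62


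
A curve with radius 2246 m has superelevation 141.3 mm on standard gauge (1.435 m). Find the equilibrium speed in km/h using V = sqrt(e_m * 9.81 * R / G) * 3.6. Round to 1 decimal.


Convert cant: e = 141.3 mm = 0.1413 m
V_ms = sqrt(0.1413 * 9.81 * 2246 / 1.435)
V_ms = sqrt(2169.546786) = 46.5784 m/s
V = 46.5784 * 3.6 = 167.7 km/h

167.7


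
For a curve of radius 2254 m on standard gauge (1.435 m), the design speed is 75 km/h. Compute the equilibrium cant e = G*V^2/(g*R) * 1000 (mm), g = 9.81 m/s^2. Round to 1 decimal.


Convert speed: V = 75 / 3.6 = 20.8333 m/s
Apply formula: e = 1.435 * 20.8333^2 / (9.81 * 2254)
e = 1.435 * 434.0278 / 22111.74
e = 0.028167 m = 28.2 mm

28.2


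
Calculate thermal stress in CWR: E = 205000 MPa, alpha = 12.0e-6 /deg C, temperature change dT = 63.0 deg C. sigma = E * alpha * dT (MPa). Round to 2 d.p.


sigma = E * alpha * dT
sigma = 205000 * 12.0e-6 * 63.0
sigma = 2.46 * 63.0
sigma = 154.98 MPa

154.98


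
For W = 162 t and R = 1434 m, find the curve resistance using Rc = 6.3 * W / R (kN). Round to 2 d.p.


Rc = 6.3 * W / R
Rc = 6.3 * 162 / 1434
Rc = 1020.6 / 1434
Rc = 0.71 kN

0.71


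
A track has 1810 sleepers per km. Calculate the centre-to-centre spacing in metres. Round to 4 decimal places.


Spacing = 1000 m / number of sleepers
Spacing = 1000 / 1810
Spacing = 0.5525 m

0.5525


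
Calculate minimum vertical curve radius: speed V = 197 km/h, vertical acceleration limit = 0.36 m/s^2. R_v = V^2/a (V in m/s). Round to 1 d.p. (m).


Convert speed: V = 197 / 3.6 = 54.7222 m/s
V^2 = 2994.5216 m^2/s^2
R_v = 2994.5216 / 0.36
R_v = 8318.1 m

8318.1


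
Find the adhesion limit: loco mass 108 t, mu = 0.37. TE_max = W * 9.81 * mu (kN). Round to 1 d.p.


TE_max = W * g * mu
TE_max = 108 * 9.81 * 0.37
TE_max = 1059.48 * 0.37
TE_max = 392.0 kN

392.0


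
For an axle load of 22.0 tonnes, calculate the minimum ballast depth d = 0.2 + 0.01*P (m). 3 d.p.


d = 0.2 + 0.01 * 22.0
d = 0.2 + 0.22
d = 0.420 m

0.420


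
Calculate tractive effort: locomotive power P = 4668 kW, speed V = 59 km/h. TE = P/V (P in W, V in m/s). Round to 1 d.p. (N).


Convert: P = 4668 kW = 4668000 W
V = 59 / 3.6 = 16.3889 m/s
TE = 4668000 / 16.3889
TE = 284827.1 N

284827.1


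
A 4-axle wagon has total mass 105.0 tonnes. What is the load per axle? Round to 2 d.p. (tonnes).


Load per axle = total weight / number of axles
Load = 105.0 / 4
Load = 26.25 tonnes

26.25


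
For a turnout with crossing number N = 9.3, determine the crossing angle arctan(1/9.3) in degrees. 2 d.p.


1/N = 1/9.3 = 0.107527
angle = arctan(0.107527) = 0.107115 rad
angle = 0.107115 * 180/pi = 6.14 degrees

6.14


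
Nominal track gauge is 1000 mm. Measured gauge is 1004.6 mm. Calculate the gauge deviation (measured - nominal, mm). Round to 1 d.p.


Deviation = measured - nominal
Deviation = 1004.6 - 1000
Deviation = 4.6 mm

4.6


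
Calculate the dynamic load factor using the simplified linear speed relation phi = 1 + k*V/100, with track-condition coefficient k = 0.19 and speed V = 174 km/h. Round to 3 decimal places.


phi = 1 + k * V / 100
phi = 1 + 0.19 * 174 / 100
phi = 1 + 0.3306
phi = 1.331

1.331


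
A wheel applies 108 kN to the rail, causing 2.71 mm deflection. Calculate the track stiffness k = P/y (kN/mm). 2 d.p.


Track stiffness k = P / y
k = 108 / 2.71
k = 39.85 kN/mm

39.85


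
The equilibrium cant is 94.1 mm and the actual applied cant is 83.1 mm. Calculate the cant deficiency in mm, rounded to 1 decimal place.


Cant deficiency = equilibrium cant - actual cant
CD = 94.1 - 83.1
CD = 11.0 mm

11.0


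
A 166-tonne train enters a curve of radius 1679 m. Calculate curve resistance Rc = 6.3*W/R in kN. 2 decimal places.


Rc = 6.3 * W / R
Rc = 6.3 * 166 / 1679
Rc = 1045.8 / 1679
Rc = 0.62 kN

0.62


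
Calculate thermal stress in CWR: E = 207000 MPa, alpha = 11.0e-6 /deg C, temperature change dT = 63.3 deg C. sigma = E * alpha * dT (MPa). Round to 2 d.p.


sigma = E * alpha * dT
sigma = 207000 * 11.0e-6 * 63.3
sigma = 2.277 * 63.3
sigma = 144.13 MPa

144.13


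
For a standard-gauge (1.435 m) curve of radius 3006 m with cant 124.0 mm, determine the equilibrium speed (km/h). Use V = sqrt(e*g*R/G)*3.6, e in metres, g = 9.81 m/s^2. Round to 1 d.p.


Convert cant: e = 124.0 mm = 0.1240 m
V_ms = sqrt(0.1240 * 9.81 * 3006 / 1.435)
V_ms = sqrt(2548.1663) = 50.4794 m/s
V = 50.4794 * 3.6 = 181.7 km/h

181.7
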